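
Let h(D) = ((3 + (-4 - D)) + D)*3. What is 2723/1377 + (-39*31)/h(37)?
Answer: 557654/1377 ≈ 404.98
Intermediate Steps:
h(D) = -3 (h(D) = ((-1 - D) + D)*3 = -1*3 = -3)
2723/1377 + (-39*31)/h(37) = 2723/1377 - 39*31/(-3) = 2723*(1/1377) - 1209*(-⅓) = 2723/1377 + 403 = 557654/1377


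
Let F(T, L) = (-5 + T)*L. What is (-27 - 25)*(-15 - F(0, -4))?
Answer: 1820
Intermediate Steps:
F(T, L) = L*(-5 + T)
(-27 - 25)*(-15 - F(0, -4)) = (-27 - 25)*(-15 - (-4)*(-5 + 0)) = -52*(-15 - (-4)*(-5)) = -52*(-15 - 1*20) = -52*(-15 - 20) = -52*(-35) = 1820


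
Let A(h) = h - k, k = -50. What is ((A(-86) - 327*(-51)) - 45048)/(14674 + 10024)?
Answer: -28407/24698 ≈ -1.1502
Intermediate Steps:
A(h) = 50 + h (A(h) = h - 1*(-50) = h + 50 = 50 + h)
((A(-86) - 327*(-51)) - 45048)/(14674 + 10024) = (((50 - 86) - 327*(-51)) - 45048)/(14674 + 10024) = ((-36 + 16677) - 45048)/24698 = (16641 - 45048)*(1/24698) = -28407*1/24698 = -28407/24698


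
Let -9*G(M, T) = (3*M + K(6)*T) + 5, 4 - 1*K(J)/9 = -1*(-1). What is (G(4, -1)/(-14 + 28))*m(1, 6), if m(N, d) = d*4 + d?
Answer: 50/21 ≈ 2.3810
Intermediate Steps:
K(J) = 27 (K(J) = 36 - (-9)*(-1) = 36 - 9*1 = 36 - 9 = 27)
G(M, T) = -5/9 - 3*T - M/3 (G(M, T) = -((3*M + 27*T) + 5)/9 = -(5 + 3*M + 27*T)/9 = -5/9 - 3*T - M/3)
m(N, d) = 5*d (m(N, d) = 4*d + d = 5*d)
(G(4, -1)/(-14 + 28))*m(1, 6) = ((-5/9 - 3*(-1) - ⅓*4)/(-14 + 28))*(5*6) = ((-5/9 + 3 - 4/3)/14)*30 = ((10/9)*(1/14))*30 = (5/63)*30 = 50/21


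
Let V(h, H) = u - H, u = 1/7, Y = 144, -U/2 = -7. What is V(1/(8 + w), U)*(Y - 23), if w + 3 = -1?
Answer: -11737/7 ≈ -1676.7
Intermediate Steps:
U = 14 (U = -2*(-7) = 14)
w = -4 (w = -3 - 1 = -4)
u = ⅐ ≈ 0.14286
V(h, H) = ⅐ - H
V(1/(8 + w), U)*(Y - 23) = (⅐ - 1*14)*(144 - 23) = (⅐ - 14)*121 = -97/7*121 = -11737/7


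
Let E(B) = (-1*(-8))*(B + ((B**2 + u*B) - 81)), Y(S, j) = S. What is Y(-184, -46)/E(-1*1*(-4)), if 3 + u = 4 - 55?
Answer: 23/277 ≈ 0.083032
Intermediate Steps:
u = -54 (u = -3 + (4 - 55) = -3 - 51 = -54)
E(B) = -648 - 424*B + 8*B**2 (E(B) = (-1*(-8))*(B + ((B**2 - 54*B) - 81)) = 8*(B + (-81 + B**2 - 54*B)) = 8*(-81 + B**2 - 53*B) = -648 - 424*B + 8*B**2)
Y(-184, -46)/E(-1*1*(-4)) = -184/(-648 - 424*(-1*1)*(-4) + 8*(-1*1*(-4))**2) = -184/(-648 - (-424)*(-4) + 8*(-1*(-4))**2) = -184/(-648 - 424*4 + 8*4**2) = -184/(-648 - 1696 + 8*16) = -184/(-648 - 1696 + 128) = -184/(-2216) = -184*(-1/2216) = 23/277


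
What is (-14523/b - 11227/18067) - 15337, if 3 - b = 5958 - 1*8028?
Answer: -191566883293/12484297 ≈ -15345.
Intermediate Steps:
b = 2073 (b = 3 - (5958 - 1*8028) = 3 - (5958 - 8028) = 3 - 1*(-2070) = 3 + 2070 = 2073)
(-14523/b - 11227/18067) - 15337 = (-14523/2073 - 11227/18067) - 15337 = (-14523*1/2073 - 11227*1/18067) - 15337 = (-4841/691 - 11227/18067) - 15337 = -95220204/12484297 - 15337 = -191566883293/12484297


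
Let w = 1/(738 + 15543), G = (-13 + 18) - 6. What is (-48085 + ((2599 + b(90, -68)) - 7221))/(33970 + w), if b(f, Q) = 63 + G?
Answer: -857113245/553065571 ≈ -1.5497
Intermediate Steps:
G = -1 (G = 5 - 6 = -1)
w = 1/16281 ≈ 6.1421e-5
b(f, Q) = 62 (b(f, Q) = 63 - 1 = 62)
(-48085 + ((2599 + b(90, -68)) - 7221))/(33970 + w) = (-48085 + ((2599 + 62) - 7221))/(33970 + 1/16281) = (-48085 + (2661 - 7221))/(553065571/16281) = (-48085 - 4560)*(16281/553065571) = -52645*16281/553065571 = -857113245/553065571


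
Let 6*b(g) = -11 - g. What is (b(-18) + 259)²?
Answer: 2436721/36 ≈ 67687.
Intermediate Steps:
b(g) = -11/6 - g/6 (b(g) = (-11 - g)/6 = -11/6 - g/6)
(b(-18) + 259)² = ((-11/6 - ⅙*(-18)) + 259)² = ((-11/6 + 3) + 259)² = (7/6 + 259)² = (1561/6)² = 2436721/36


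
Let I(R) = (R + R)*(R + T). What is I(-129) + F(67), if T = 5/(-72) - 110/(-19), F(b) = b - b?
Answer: 7251821/228 ≈ 31806.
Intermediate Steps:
F(b) = 0
T = 7825/1368 (T = 5*(-1/72) - 110*(-1/19) = -5/72 + 110/19 = 7825/1368 ≈ 5.7200)
I(R) = 2*R*(7825/1368 + R) (I(R) = (R + R)*(R + 7825/1368) = (2*R)*(7825/1368 + R) = 2*R*(7825/1368 + R))
I(-129) + F(67) = (1/684)*(-129)*(7825 + 1368*(-129)) + 0 = (1/684)*(-129)*(7825 - 176472) + 0 = (1/684)*(-129)*(-168647) + 0 = 7251821/228 + 0 = 7251821/228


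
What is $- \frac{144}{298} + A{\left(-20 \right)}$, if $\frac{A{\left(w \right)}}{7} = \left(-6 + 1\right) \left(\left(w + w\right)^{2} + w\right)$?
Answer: $- \frac{8239772}{149} \approx -55301.0$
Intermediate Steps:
$A{\left(w \right)} = - 140 w^{2} - 35 w$ ($A{\left(w \right)} = 7 \left(-6 + 1\right) \left(\left(w + w\right)^{2} + w\right) = 7 \left(- 5 \left(\left(2 w\right)^{2} + w\right)\right) = 7 \left(- 5 \left(4 w^{2} + w\right)\right) = 7 \left(- 5 \left(w + 4 w^{2}\right)\right) = 7 \left(- 20 w^{2} - 5 w\right) = - 140 w^{2} - 35 w$)
$- \frac{144}{298} + A{\left(-20 \right)} = - \frac{144}{298} - - 700 \left(1 + 4 \left(-20\right)\right) = \left(-144\right) \frac{1}{298} - - 700 \left(1 - 80\right) = - \frac{72}{149} - \left(-700\right) \left(-79\right) = - \frac{72}{149} - 55300 = - \frac{8239772}{149}$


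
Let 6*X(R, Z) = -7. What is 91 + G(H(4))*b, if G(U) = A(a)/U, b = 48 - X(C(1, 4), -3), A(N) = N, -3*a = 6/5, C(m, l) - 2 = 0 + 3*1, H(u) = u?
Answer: 1033/12 ≈ 86.083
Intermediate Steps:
C(m, l) = 5 (C(m, l) = 2 + (0 + 3*1) = 2 + (0 + 3) = 2 + 3 = 5)
X(R, Z) = -7/6 (X(R, Z) = (1/6)*(-7) = -7/6)
a = -2/5 ≈ -0.40000
b = 295/6 (b = 48 - 1*(-7/6) = 48 + 7/6 = 295/6 ≈ 49.167)
G(U) = -2/(5*U)
91 + G(H(4))*b = 91 - 2/5/4*(295/6) = 91 - 2/5*1/4*(295/6) = 91 - 1/10*295/6 = 91 - 59/12 = 1033/12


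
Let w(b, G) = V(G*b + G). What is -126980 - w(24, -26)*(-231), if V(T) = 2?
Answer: -126518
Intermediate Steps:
w(b, G) = 2
-126980 - w(24, -26)*(-231) = -126980 - 2*(-231) = -126980 - 1*(-462) = -126980 + 462 = -126518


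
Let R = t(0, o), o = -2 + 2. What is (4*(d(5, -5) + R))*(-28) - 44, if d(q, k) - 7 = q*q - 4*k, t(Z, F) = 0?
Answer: -5868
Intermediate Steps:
o = 0
R = 0
d(q, k) = 7 + q**2 - 4*k (d(q, k) = 7 + (q*q - 4*k) = 7 + (q**2 - 4*k) = 7 + q**2 - 4*k)
(4*(d(5, -5) + R))*(-28) - 44 = (4*((7 + 5**2 - 4*(-5)) + 0))*(-28) - 44 = (4*((7 + 25 + 20) + 0))*(-28) - 44 = (4*(52 + 0))*(-28) - 44 = (4*52)*(-28) - 44 = 208*(-28) - 44 = -5824 - 44 = -5868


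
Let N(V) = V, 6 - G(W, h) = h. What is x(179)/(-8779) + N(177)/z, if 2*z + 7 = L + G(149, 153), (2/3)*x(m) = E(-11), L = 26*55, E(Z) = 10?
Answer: 1544313/5601002 ≈ 0.27572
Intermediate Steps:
G(W, h) = 6 - h
L = 1430
x(m) = 15 (x(m) = (3/2)*10 = 15)
z = 638 (z = -7/2 + (1430 + (6 - 1*153))/2 = -7/2 + (1430 + (6 - 153))/2 = -7/2 + (1430 - 147)/2 = -7/2 + (½)*1283 = -7/2 + 1283/2 = 638)
x(179)/(-8779) + N(177)/z = 15/(-8779) + 177/638 = 15*(-1/8779) + 177*(1/638) = -15/8779 + 177/638 = 1544313/5601002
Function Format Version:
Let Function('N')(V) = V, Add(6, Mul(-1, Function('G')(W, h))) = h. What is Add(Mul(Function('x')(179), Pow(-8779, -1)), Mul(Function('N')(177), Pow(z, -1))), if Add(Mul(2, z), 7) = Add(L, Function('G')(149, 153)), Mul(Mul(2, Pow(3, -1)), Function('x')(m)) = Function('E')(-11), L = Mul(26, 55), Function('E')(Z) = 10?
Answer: Rational(1544313, 5601002) ≈ 0.27572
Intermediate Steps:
Function('G')(W, h) = Add(6, Mul(-1, h))
L = 1430
Function('x')(m) = 15 (Function('x')(m) = Mul(Rational(3, 2), 10) = 15)
z = 638 (z = Add(Rational(-7, 2), Mul(Rational(1, 2), Add(1430, Add(6, Mul(-1, 153))))) = Add(Rational(-7, 2), Mul(Rational(1, 2), Add(1430, Add(6, -153)))) = Add(Rational(-7, 2), Mul(Rational(1, 2), Add(1430, -147))) = Add(Rational(-7, 2), Mul(Rational(1, 2), 1283)) = Add(Rational(-7, 2), Rational(1283, 2)) = 638)
Add(Mul(Function('x')(179), Pow(-8779, -1)), Mul(Function('N')(177), Pow(z, -1))) = Add(Mul(15, Pow(-8779, -1)), Mul(177, Pow(638, -1))) = Add(Mul(15, Rational(-1, 8779)), Mul(177, Rational(1, 638))) = Add(Rational(-15, 8779), Rational(177, 638)) = Rational(1544313, 5601002)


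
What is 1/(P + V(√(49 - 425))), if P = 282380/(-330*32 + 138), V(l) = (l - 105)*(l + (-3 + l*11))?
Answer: -114703265727/16771352287229473 + 68592320046*I*√94/16771352287229473 ≈ -6.8392e-6 + 3.9653e-5*I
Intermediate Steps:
V(l) = (-105 + l)*(-3 + 12*l) (V(l) = (-105 + l)*(l + (-3 + 11*l)) = (-105 + l)*(-3 + 12*l))
P = -141190/5211 (P = 282380/(-10560 + 138) = 282380/(-10422) = 282380*(-1/10422) = -141190/5211 ≈ -27.095)
1/(P + V(√(49 - 425))) = 1/(-141190/5211 + (315 - 1263*√(49 - 425) + 12*(√(49 - 425))²)) = 1/(-141190/5211 + (315 - 2526*I*√94 + 12*(√(-376))²)) = 1/(-141190/5211 + (315 - 2526*I*√94 + 12*(2*I*√94)²)) = 1/(-141190/5211 + (315 - 2526*I*√94 + 12*(-376))) = 1/(-141190/5211 + (315 - 2526*I*√94 - 4512)) = 1/(-141190/5211 + (-4197 - 2526*I*√94)) = 1/(-22011757/5211 - 2526*I*√94)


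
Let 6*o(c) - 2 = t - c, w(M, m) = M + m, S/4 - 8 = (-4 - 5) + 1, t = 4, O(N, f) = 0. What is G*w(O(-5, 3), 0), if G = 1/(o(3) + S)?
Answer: 0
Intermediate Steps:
S = 0 (S = 32 + 4*((-4 - 5) + 1) = 32 + 4*(-9 + 1) = 32 + 4*(-8) = 32 - 32 = 0)
o(c) = 1 - c/6 (o(c) = ⅓ + (4 - c)/6 = ⅓ + (⅔ - c/6) = 1 - c/6)
G = 2 (G = 1/((1 - ⅙*3) + 0) = 1/((1 - ½) + 0) = 1/(½ + 0) = 1/(½) = 2)
G*w(O(-5, 3), 0) = 2*(0 + 0) = 2*0 = 0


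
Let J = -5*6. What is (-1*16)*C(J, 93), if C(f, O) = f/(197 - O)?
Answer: 60/13 ≈ 4.6154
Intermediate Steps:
J = -30
(-1*16)*C(J, 93) = (-1*16)*(-1*(-30)/(-197 + 93)) = -(-16)*(-30)/(-104) = -(-16)*(-30)*(-1)/104 = -16*(-15/52) = 60/13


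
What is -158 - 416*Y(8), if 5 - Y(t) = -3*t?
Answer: -12222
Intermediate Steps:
Y(t) = 5 + 3*t (Y(t) = 5 - (-3)*t = 5 + 3*t)
-158 - 416*Y(8) = -158 - 416*(5 + 3*8) = -158 - 416*(5 + 24) = -158 - 416*29 = -158 - 12064 = -12222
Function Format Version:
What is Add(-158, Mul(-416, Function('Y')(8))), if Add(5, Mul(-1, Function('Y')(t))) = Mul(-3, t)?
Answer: -12222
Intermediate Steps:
Function('Y')(t) = Add(5, Mul(3, t)) (Function('Y')(t) = Add(5, Mul(-1, Mul(-3, t))) = Add(5, Mul(3, t)))
Add(-158, Mul(-416, Function('Y')(8))) = Add(-158, Mul(-416, Add(5, Mul(3, 8)))) = Add(-158, Mul(-416, Add(5, 24))) = Add(-158, Mul(-416, 29)) = Add(-158, -12064) = -12222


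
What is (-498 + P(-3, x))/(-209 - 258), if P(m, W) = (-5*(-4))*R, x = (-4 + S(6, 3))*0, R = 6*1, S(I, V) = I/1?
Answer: 378/467 ≈ 0.80942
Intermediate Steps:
S(I, V) = I (S(I, V) = I*1 = I)
R = 6
x = 0 (x = (-4 + 6)*0 = 2*0 = 0)
P(m, W) = 120 (P(m, W) = -5*(-4)*6 = 20*6 = 120)
(-498 + P(-3, x))/(-209 - 258) = (-498 + 120)/(-209 - 258) = -378/(-467) = -378*(-1/467) = 378/467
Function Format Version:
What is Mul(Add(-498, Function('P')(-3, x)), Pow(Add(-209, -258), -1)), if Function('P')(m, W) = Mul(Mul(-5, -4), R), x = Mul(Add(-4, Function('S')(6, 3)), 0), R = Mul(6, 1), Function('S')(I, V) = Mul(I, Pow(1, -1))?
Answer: Rational(378, 467) ≈ 0.80942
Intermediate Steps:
Function('S')(I, V) = I (Function('S')(I, V) = Mul(I, 1) = I)
R = 6
x = 0 (x = Mul(Add(-4, 6), 0) = Mul(2, 0) = 0)
Function('P')(m, W) = 120 (Function('P')(m, W) = Mul(Mul(-5, -4), 6) = Mul(20, 6) = 120)
Mul(Add(-498, Function('P')(-3, x)), Pow(Add(-209, -258), -1)) = Mul(Add(-498, 120), Pow(Add(-209, -258), -1)) = Mul(-378, Pow(-467, -1)) = Mul(-378, Rational(-1, 467)) = Rational(378, 467)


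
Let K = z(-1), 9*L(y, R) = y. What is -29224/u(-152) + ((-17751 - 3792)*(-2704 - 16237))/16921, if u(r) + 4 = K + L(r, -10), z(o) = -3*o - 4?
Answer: 84835548447/3333437 ≈ 25450.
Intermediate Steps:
L(y, R) = y/9
z(o) = -4 - 3*o
K = -1 (K = -4 - 3*(-1) = -4 + 3 = -1)
u(r) = -5 + r/9 (u(r) = -4 + (-1 + r/9) = -5 + r/9)
-29224/u(-152) + ((-17751 - 3792)*(-2704 - 16237))/16921 = -29224/(-5 + (⅑)*(-152)) + ((-17751 - 3792)*(-2704 - 16237))/16921 = -29224/(-5 - 152/9) - 21543*(-18941)*(1/16921) = -29224/(-197/9) + 408045963*(1/16921) = -29224*(-9/197) + 408045963/16921 = 263016/197 + 408045963/16921 = 84835548447/3333437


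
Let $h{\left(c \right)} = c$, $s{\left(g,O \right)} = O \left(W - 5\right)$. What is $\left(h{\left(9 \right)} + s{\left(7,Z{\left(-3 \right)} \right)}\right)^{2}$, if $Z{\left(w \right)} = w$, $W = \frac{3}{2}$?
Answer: $\frac{1521}{4} \approx 380.25$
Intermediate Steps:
$W = \frac{3}{2}$ ($W = 3 \cdot \frac{1}{2} = \frac{3}{2} \approx 1.5$)
$s{\left(g,O \right)} = - \frac{7 O}{2}$ ($s{\left(g,O \right)} = O \left(\frac{3}{2} - 5\right) = O \left(- \frac{7}{2}\right) = - \frac{7 O}{2}$)
$\left(h{\left(9 \right)} + s{\left(7,Z{\left(-3 \right)} \right)}\right)^{2} = \left(9 - - \frac{21}{2}\right)^{2} = \left(9 + \frac{21}{2}\right)^{2} = \left(\frac{39}{2}\right)^{2} = \frac{1521}{4}$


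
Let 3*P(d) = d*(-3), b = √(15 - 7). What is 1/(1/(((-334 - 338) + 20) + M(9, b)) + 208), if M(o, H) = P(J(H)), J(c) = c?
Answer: 88419316/18391082113 - 2*√2/18391082113 ≈ 0.0048077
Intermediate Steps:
b = 2*√2 (b = √8 = 2*√2 ≈ 2.8284)
P(d) = -d (P(d) = (d*(-3))/3 = (-3*d)/3 = -d)
M(o, H) = -H
1/(1/(((-334 - 338) + 20) + M(9, b)) + 208) = 1/(1/(((-334 - 338) + 20) - 2*√2) + 208) = 1/(1/((-672 + 20) - 2*√2) + 208) = 1/(1/(-652 - 2*√2) + 208) = 1/(208 + 1/(-652 - 2*√2))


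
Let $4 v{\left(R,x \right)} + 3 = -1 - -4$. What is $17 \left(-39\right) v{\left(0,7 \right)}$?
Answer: $0$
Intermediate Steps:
$v{\left(R,x \right)} = 0$ ($v{\left(R,x \right)} = - \frac{3}{4} + \frac{-1 - -4}{4} = - \frac{3}{4} + \frac{-1 + 4}{4} = - \frac{3}{4} + \frac{1}{4} \cdot 3 = - \frac{3}{4} + \frac{3}{4} = 0$)
$17 \left(-39\right) v{\left(0,7 \right)} = 17 \left(-39\right) 0 = \left(-663\right) 0 = 0$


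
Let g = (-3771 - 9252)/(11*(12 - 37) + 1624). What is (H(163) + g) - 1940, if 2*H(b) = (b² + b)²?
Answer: 481994951205/1349 ≈ 3.5730e+8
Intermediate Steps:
H(b) = (b + b²)²/2 (H(b) = (b² + b)²/2 = (b + b²)²/2)
g = -13023/1349 (g = -13023/(11*(-25) + 1624) = -13023/(-275 + 1624) = -13023/1349 ≈ -9.6538)
(H(163) + g) - 1940 = ((½)*163²*(1 + 163)² - 13023/1349) - 1940 = ((½)*26569*164² - 13023/1349) - 1940 = ((½)*26569*26896 - 13023/1349) - 1940 = (357299912 - 13023/1349) - 1940 = 481997568265/1349 - 1940 = 481994951205/1349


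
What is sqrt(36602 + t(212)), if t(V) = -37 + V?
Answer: sqrt(36777) ≈ 191.77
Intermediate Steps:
sqrt(36602 + t(212)) = sqrt(36602 + (-37 + 212)) = sqrt(36602 + 175) = sqrt(36777)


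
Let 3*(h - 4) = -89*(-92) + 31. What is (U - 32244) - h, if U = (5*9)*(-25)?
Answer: -108338/3 ≈ -36113.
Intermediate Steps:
U = -1125 (U = 45*(-25) = -1125)
h = 8231/3 (h = 4 + (-89*(-92) + 31)/3 = 4 + (8188 + 31)/3 = 4 + (⅓)*8219 = 4 + 8219/3 = 8231/3 ≈ 2743.7)
(U - 32244) - h = (-1125 - 32244) - 1*8231/3 = -33369 - 8231/3 = -108338/3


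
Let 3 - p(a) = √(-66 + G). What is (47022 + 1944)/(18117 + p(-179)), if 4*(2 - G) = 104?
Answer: 9858488/3648161 + 8161*I*√10/18240805 ≈ 2.7023 + 0.0014148*I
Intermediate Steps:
G = -24 (G = 2 - ¼*104 = 2 - 26 = -24)
p(a) = 3 - 3*I*√10 (p(a) = 3 - √(-66 - 24) = 3 - √(-90) = 3 - 3*I*√10)
(47022 + 1944)/(18117 + p(-179)) = (47022 + 1944)/(18117 + (3 - 3*I*√10)) = 48966/(18120 - 3*I*√10)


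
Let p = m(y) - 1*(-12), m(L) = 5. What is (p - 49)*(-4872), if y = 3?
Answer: 155904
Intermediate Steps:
p = 17 (p = 5 - 1*(-12) = 5 + 12 = 17)
(p - 49)*(-4872) = (17 - 49)*(-4872) = -32*(-4872) = 155904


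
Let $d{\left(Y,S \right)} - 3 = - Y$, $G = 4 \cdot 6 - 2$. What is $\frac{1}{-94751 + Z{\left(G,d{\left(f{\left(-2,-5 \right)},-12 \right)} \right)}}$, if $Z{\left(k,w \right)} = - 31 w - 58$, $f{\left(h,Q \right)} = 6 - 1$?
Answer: $- \frac{1}{94747} \approx -1.0554 \cdot 10^{-5}$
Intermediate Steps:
$G = 22$ ($G = 24 - 2 = 22$)
$f{\left(h,Q \right)} = 5$
$d{\left(Y,S \right)} = 3 - Y$
$Z{\left(k,w \right)} = -58 - 31 w$
$\frac{1}{-94751 + Z{\left(G,d{\left(f{\left(-2,-5 \right)},-12 \right)} \right)}} = \frac{1}{-94751 - \left(58 + 31 \left(3 - 5\right)\right)} = \frac{1}{-94751 - -4} = \frac{1}{-94751 + \left(-58 + 62\right)} = \frac{1}{-94751 + 4} = \frac{1}{-94747} = - \frac{1}{94747}$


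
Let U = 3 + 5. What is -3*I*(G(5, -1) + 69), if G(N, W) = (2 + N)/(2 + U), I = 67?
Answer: -140097/10 ≈ -14010.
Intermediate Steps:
U = 8
G(N, W) = 1/5 + N/10 (G(N, W) = (2 + N)/(2 + 8) = (2 + N)/10 = (2 + N)*(1/10) = 1/5 + N/10)
-3*I*(G(5, -1) + 69) = -201*((1/5 + (1/10)*5) + 69) = -201*((1/5 + 1/2) + 69) = -201*(7/10 + 69) = -201*697/10 = -3*46699/10 = -140097/10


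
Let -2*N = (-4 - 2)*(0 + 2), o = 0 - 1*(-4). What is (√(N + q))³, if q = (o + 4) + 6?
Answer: 40*√5 ≈ 89.443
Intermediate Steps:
o = 4 (o = 0 + 4 = 4)
N = 6 (N = -(-4 - 2)*(0 + 2)/2 = -(-3)*2 = -½*(-12) = 6)
q = 14 (q = (4 + 4) + 6 = 8 + 6 = 14)
(√(N + q))³ = (√(6 + 14))³ = (√20)³ = (2*√5)³ = 40*√5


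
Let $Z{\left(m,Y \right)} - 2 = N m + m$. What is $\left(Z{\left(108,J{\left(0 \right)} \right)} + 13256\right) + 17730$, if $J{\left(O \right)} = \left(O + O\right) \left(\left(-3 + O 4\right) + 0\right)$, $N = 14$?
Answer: $32608$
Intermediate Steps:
$J{\left(O \right)} = 2 O \left(-3 + 4 O\right)$ ($J{\left(O \right)} = 2 O \left(\left(-3 + 4 O\right) + 0\right) = 2 O \left(-3 + 4 O\right)$)
$Z{\left(m,Y \right)} = 2 + 15 m$ ($Z{\left(m,Y \right)} = 2 + \left(14 m + m\right) = 2 + 15 m$)
$\left(Z{\left(108,J{\left(0 \right)} \right)} + 13256\right) + 17730 = \left(\left(2 + 15 \cdot 108\right) + 13256\right) + 17730 = \left(\left(2 + 1620\right) + 13256\right) + 17730 = \left(1622 + 13256\right) + 17730 = 14878 + 17730 = 32608$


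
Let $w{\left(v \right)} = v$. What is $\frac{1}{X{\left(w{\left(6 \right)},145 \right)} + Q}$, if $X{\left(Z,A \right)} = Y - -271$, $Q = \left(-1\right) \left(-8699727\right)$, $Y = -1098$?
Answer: $\frac{1}{8698900} \approx 1.1496 \cdot 10^{-7}$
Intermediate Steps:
$Q = 8699727$
$X{\left(Z,A \right)} = -827$ ($X{\left(Z,A \right)} = -1098 - -271 = -1098 + 271 = -827$)
$\frac{1}{X{\left(w{\left(6 \right)},145 \right)} + Q} = \frac{1}{-827 + 8699727} = \frac{1}{8698900}$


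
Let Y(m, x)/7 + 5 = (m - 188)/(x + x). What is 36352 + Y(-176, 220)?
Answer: 3994233/110 ≈ 36311.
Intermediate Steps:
Y(m, x) = -35 + 7*(-188 + m)/(2*x) (Y(m, x) = -35 + 7*((m - 188)/(x + x)) = -35 + 7*((-188 + m)/((2*x))) = -35 + 7*((-188 + m)*(1/(2*x))) = -35 + 7*((-188 + m)/(2*x)) = -35 + 7*(-188 + m)/(2*x))
36352 + Y(-176, 220) = 36352 + (7/2)*(-188 - 176 - 10*220)/220 = 36352 + (7/2)*(1/220)*(-188 - 176 - 2200) = 36352 + (7/2)*(1/220)*(-2564) = 36352 - 4487/110 = 3994233/110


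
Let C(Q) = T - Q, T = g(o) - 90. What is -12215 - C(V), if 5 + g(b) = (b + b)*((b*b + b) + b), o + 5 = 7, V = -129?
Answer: -12281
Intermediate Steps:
o = 2 (o = -5 + 7 = 2)
g(b) = -5 + 2*b*(b**2 + 2*b) (g(b) = -5 + (b + b)*((b*b + b) + b) = -5 + (2*b)*((b**2 + b) + b) = -5 + (2*b)*((b + b**2) + b) = -5 + (2*b)*(b**2 + 2*b) = -5 + 2*b*(b**2 + 2*b))
T = -63 (T = (-5 + 2*2**3 + 4*2**2) - 90 = (-5 + 2*8 + 4*4) - 90 = (-5 + 16 + 16) - 90 = 27 - 90 = -63)
C(Q) = -63 - Q
-12215 - C(V) = -12215 - (-63 - 1*(-129)) = -12215 - (-63 + 129) = -12215 - 1*66 = -12215 - 66 = -12281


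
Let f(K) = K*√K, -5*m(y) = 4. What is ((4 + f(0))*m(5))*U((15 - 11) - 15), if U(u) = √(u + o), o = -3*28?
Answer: -16*I*√95/5 ≈ -31.19*I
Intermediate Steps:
m(y) = -⅘ (m(y) = -⅕*4 = -⅘)
o = -84
U(u) = √(-84 + u) (U(u) = √(u - 84) = √(-84 + u))
f(K) = K^(3/2)
((4 + f(0))*m(5))*U((15 - 11) - 15) = ((4 + 0^(3/2))*(-⅘))*√(-84 + ((15 - 11) - 15)) = ((4 + 0)*(-⅘))*√(-84 + (4 - 15)) = (4*(-⅘))*√(-84 - 11) = -16*I*√95/5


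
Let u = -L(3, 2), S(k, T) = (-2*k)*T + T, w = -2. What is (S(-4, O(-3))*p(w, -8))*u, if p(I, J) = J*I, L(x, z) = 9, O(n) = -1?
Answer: 1296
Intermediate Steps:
p(I, J) = I*J
S(k, T) = T - 2*T*k (S(k, T) = -2*T*k + T = T - 2*T*k)
u = -9 (u = -1*9 = -9)
(S(-4, O(-3))*p(w, -8))*u = ((-(1 - 2*(-4)))*(-2*(-8)))*(-9) = (-(1 + 8)*16)*(-9) = (-1*9*16)*(-9) = -9*16*(-9) = -144*(-9) = 1296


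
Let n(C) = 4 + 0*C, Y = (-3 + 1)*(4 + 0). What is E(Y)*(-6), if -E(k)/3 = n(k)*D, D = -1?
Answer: -72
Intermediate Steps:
Y = -8 (Y = -2*4 = -8)
n(C) = 4 (n(C) = 4 + 0 = 4)
E(k) = 12 (E(k) = -12*(-1) = -3*(-4) = 12)
E(Y)*(-6) = 12*(-6) = -72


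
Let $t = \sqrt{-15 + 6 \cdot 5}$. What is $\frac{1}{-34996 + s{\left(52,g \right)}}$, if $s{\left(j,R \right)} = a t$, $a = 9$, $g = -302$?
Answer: $- \frac{34996}{1224718801} - \frac{9 \sqrt{15}}{1224718801} \approx -2.8603 \cdot 10^{-5}$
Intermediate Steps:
$t = \sqrt{15}$ ($t = \sqrt{-15 + 30} = \sqrt{15} \approx 3.873$)
$s{\left(j,R \right)} = 9 \sqrt{15}$
$\frac{1}{-34996 + s{\left(52,g \right)}} = \frac{1}{-34996 + 9 \sqrt{15}}$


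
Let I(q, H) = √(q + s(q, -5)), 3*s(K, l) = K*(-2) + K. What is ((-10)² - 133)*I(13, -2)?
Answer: -11*√78 ≈ -97.149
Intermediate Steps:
s(K, l) = -K/3 (s(K, l) = (K*(-2) + K)/3 = (-2*K + K)/3 = (-K)/3 = -K/3)
I(q, H) = √6*√q/3 (I(q, H) = √(q - q/3) = √(2*q/3) = √6*√q/3)
((-10)² - 133)*I(13, -2) = ((-10)² - 133)*(√6*√13/3) = (100 - 133)*(√78/3) = -11*√78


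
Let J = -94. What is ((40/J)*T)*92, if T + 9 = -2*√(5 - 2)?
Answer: 16560/47 + 3680*√3/47 ≈ 487.96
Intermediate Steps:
T = -9 - 2*√3 (T = -9 - 2*√(5 - 2) = -9 - 2*√3 ≈ -12.464)
((40/J)*T)*92 = ((40/(-94))*(-9 - 2*√3))*92 = ((40*(-1/94))*(-9 - 2*√3))*92 = -20*(-9 - 2*√3)/47*92 = (180/47 + 40*√3/47)*92 = 16560/47 + 3680*√3/47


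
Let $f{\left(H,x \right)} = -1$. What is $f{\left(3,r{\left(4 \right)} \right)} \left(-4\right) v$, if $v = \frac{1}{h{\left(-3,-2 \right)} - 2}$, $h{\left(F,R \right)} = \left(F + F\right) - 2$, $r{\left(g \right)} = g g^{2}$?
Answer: $- \frac{2}{5} \approx -0.4$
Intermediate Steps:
$r{\left(g \right)} = g^{3}$
$h{\left(F,R \right)} = -2 + 2 F$ ($h{\left(F,R \right)} = 2 F - 2 = -2 + 2 F$)
$v = - \frac{1}{10}$ ($v = \frac{1}{\left(-2 + 2 \left(-3\right)\right) - 2} = \frac{1}{\left(-2 - 6\right) - 2} = \frac{1}{-8 - 2} = \frac{1}{-10} = - \frac{1}{10} \approx -0.1$)
$f{\left(3,r{\left(4 \right)} \right)} \left(-4\right) v = \left(-1\right) \left(-4\right) \left(- \frac{1}{10}\right) = 4 \left(- \frac{1}{10}\right) = - \frac{2}{5}$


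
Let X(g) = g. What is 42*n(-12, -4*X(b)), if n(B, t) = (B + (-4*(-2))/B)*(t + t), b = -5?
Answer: -21280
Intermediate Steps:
n(B, t) = 2*t*(B + 8/B) (n(B, t) = (B + 8/B)*(2*t) = 2*t*(B + 8/B))
42*n(-12, -4*X(b)) = 42*(2*(-4*(-5))*(8 + (-12)**2)/(-12)) = 42*(2*20*(-1/12)*(8 + 144)) = 42*(2*20*(-1/12)*152) = 42*(-1520/3) = -21280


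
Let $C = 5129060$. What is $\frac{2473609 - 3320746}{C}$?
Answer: $- \frac{847137}{5129060} \approx -0.16516$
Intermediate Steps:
$\frac{2473609 - 3320746}{C} = \frac{2473609 - 3320746}{5129060} = \left(2473609 - 3320746\right) \frac{1}{5129060} = \left(-847137\right) \frac{1}{5129060} = - \frac{847137}{5129060}$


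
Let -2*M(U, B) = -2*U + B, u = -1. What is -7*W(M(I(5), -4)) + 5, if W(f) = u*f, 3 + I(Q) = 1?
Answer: 5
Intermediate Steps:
I(Q) = -2 (I(Q) = -3 + 1 = -2)
M(U, B) = U - B/2 (M(U, B) = -(-2*U + B)/2 = -(B - 2*U)/2 = U - B/2)
W(f) = -f
-7*W(M(I(5), -4)) + 5 = -(-7)*(-2 - ½*(-4)) + 5 = -(-7)*(-2 + 2) + 5 = -(-7)*0 + 5 = -7*0 + 5 = 0 + 5 = 5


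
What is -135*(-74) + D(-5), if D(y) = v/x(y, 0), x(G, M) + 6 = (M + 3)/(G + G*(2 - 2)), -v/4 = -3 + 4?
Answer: 329690/33 ≈ 9990.6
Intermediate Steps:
v = -4 (v = -4*(-3 + 4) = -4*1 = -4)
x(G, M) = -6 + (3 + M)/G (x(G, M) = -6 + (M + 3)/(G + G*(2 - 2)) = -6 + (3 + M)/(G + G*0) = -6 + (3 + M)/(G + 0) = -6 + (3 + M)/G)
D(y) = -4*y/(3 - 6*y) (D(y) = -4*y/(3 + 0 - 6*y) = -4*y/(3 - 6*y))
-135*(-74) + D(-5) = -135*(-74) + (4/3)*(-5)/(-1 + 2*(-5)) = 9990 + (4/3)*(-5)/(-1 - 10) = 9990 + (4/3)*(-5)/(-11) = 9990 + (4/3)*(-5)*(-1/11) = 9990 + 20/33 = 329690/33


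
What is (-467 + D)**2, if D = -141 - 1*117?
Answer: 525625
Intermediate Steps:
D = -258 (D = -141 - 117 = -258)
(-467 + D)**2 = (-467 - 258)**2 = (-725)**2 = 525625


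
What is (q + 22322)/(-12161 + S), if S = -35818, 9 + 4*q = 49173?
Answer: -34613/47979 ≈ -0.72142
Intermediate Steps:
q = 12291 (q = -9/4 + (¼)*49173 = -9/4 + 49173/4 = 12291)
(q + 22322)/(-12161 + S) = (12291 + 22322)/(-12161 - 35818) = 34613/(-47979) = 34613*(-1/47979) = -34613/47979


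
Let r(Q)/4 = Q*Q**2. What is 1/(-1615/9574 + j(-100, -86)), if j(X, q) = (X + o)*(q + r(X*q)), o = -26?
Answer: -9574/3069158472472257751 ≈ -3.1194e-15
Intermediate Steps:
r(Q) = 4*Q**3 (r(Q) = 4*(Q*Q**2) = 4*Q**3)
j(X, q) = (-26 + X)*(q + 4*X**3*q**3) (j(X, q) = (X - 26)*(q + 4*(X*q)**3) = (-26 + X)*(q + 4*(X**3*q**3)) = (-26 + X)*(q + 4*X**3*q**3))
1/(-1615/9574 + j(-100, -86)) = 1/(-1615/9574 - 86*(-26 - 100 - 104*(-100)**3*(-86)**2 + 4*(-100)**4*(-86)**2)) = 1/(-1615*1/9574 - 86*(-26 - 100 - 104*(-1000000)*7396 + 4*100000000*7396)) = 1/(-1615/9574 - 86*(-26 - 100 + 769184000000 + 2958400000000)) = 1/(-1615/9574 - 86*3727583999874) = 1/(-1615/9574 - 320572223989164) = 1/(-3069158472472257751/9574) = -9574/3069158472472257751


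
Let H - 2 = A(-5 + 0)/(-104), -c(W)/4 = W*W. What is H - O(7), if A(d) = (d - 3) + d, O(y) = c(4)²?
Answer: -32751/8 ≈ -4093.9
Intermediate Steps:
c(W) = -4*W² (c(W) = -4*W*W = -4*W²)
O(y) = 4096 (O(y) = (-4*4²)² = (-4*16)² = (-64)² = 4096)
A(d) = -3 + 2*d (A(d) = (-3 + d) + d = -3 + 2*d)
H = 17/8 (H = 2 + (-3 + 2*(-5 + 0))/(-104) = 2 + (-3 + 2*(-5))*(-1/104) = 2 + (-3 - 10)*(-1/104) = 2 - 13*(-1/104) = 2 + ⅛ = 17/8 ≈ 2.1250)
H - O(7) = 17/8 - 1*4096 = 17/8 - 4096 = -32751/8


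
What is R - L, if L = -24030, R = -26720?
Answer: -2690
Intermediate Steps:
R - L = -26720 - 1*(-24030) = -26720 + 24030 = -2690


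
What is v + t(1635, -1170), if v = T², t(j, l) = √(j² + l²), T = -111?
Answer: 12321 + 15*√17965 ≈ 14332.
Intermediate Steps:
v = 12321 (v = (-111)² = 12321)
v + t(1635, -1170) = 12321 + √(1635² + (-1170)²) = 12321 + √(2673225 + 1368900) = 12321 + √4042125 = 12321 + 15*√17965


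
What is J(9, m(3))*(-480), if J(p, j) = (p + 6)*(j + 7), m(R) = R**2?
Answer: -115200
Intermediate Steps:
J(p, j) = (6 + p)*(7 + j)
J(9, m(3))*(-480) = (42 + 6*3**2 + 7*9 + 3**2*9)*(-480) = (42 + 6*9 + 63 + 9*9)*(-480) = (42 + 54 + 63 + 81)*(-480) = 240*(-480) = -115200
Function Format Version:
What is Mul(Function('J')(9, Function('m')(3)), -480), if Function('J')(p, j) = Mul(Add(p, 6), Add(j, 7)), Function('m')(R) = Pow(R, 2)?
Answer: -115200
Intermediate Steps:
Function('J')(p, j) = Mul(Add(6, p), Add(7, j))
Mul(Function('J')(9, Function('m')(3)), -480) = Mul(Add(42, Mul(6, Pow(3, 2)), Mul(7, 9), Mul(Pow(3, 2), 9)), -480) = Mul(Add(42, Mul(6, 9), 63, Mul(9, 9)), -480) = Mul(Add(42, 54, 63, 81), -480) = Mul(240, -480) = -115200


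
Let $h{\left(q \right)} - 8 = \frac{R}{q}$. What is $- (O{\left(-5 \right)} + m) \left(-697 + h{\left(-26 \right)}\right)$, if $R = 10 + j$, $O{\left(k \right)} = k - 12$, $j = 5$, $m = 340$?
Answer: $\frac{5791067}{26} \approx 2.2273 \cdot 10^{5}$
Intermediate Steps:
$O{\left(k \right)} = -12 + k$
$R = 15$ ($R = 10 + 5 = 15$)
$h{\left(q \right)} = 8 + \frac{15}{q}$
$- (O{\left(-5 \right)} + m) \left(-697 + h{\left(-26 \right)}\right) = - (\left(-12 - 5\right) + 340) \left(-697 + \left(8 + \frac{15}{-26}\right)\right) = - (-17 + 340) \left(-697 + \left(8 + 15 \left(- \frac{1}{26}\right)\right)\right) = \left(-1\right) 323 \left(-697 + \left(8 - \frac{15}{26}\right)\right) = - 323 \left(-697 + \frac{193}{26}\right) = \left(-323\right) \left(- \frac{17929}{26}\right) = \frac{5791067}{26}$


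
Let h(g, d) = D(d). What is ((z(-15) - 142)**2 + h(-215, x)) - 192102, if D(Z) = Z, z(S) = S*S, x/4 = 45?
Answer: -185033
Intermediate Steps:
x = 180 (x = 4*45 = 180)
z(S) = S**2
h(g, d) = d
((z(-15) - 142)**2 + h(-215, x)) - 192102 = (((-15)**2 - 142)**2 + 180) - 192102 = ((225 - 142)**2 + 180) - 192102 = (83**2 + 180) - 192102 = (6889 + 180) - 192102 = 7069 - 192102 = -185033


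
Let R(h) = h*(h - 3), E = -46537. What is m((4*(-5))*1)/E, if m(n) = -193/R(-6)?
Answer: 193/2512998 ≈ 7.6801e-5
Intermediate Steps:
R(h) = h*(-3 + h)
m(n) = -193/54 (m(n) = -193*(-1/(6*(-3 - 6))) = -193/((-6*(-9))) = -193/54)
m((4*(-5))*1)/E = -193/54/(-46537) = -193/54*(-1/46537) = 193/2512998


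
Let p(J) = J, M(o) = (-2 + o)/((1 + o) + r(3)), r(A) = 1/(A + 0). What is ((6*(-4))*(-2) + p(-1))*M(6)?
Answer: 282/11 ≈ 25.636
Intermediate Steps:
r(A) = 1/A
M(o) = (-2 + o)/(4/3 + o) (M(o) = (-2 + o)/((1 + o) + 1/3) = (-2 + o)/((1 + o) + ⅓) = (-2 + o)/(4/3 + o))
((6*(-4))*(-2) + p(-1))*M(6) = ((6*(-4))*(-2) - 1)*(3*(-2 + 6)/(4 + 3*6)) = (-24*(-2) - 1)*(3*4/(4 + 18)) = (48 - 1)*(3*4/22) = 47*(3*(1/22)*4) = 47*(6/11) = 282/11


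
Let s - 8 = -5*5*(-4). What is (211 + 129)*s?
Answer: 36720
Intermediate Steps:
s = 108 (s = 8 - 5*5*(-4) = 8 - 25*(-4) = 8 + 100 = 108)
(211 + 129)*s = (211 + 129)*108 = 340*108 = 36720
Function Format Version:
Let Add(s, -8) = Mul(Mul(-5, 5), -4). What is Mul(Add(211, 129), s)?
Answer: 36720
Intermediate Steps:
s = 108 (s = Add(8, Mul(Mul(-5, 5), -4)) = Add(8, Mul(-25, -4)) = Add(8, 100) = 108)
Mul(Add(211, 129), s) = Mul(Add(211, 129), 108) = Mul(340, 108) = 36720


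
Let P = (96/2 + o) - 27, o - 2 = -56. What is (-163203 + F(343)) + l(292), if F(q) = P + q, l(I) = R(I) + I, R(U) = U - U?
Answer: -162601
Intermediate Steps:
o = -54 (o = 2 - 56 = -54)
P = -33 (P = (96/2 - 54) - 27 = (96*(½) - 54) - 27 = (48 - 54) - 27 = -6 - 27 = -33)
R(U) = 0
l(I) = I (l(I) = 0 + I = I)
F(q) = -33 + q
(-163203 + F(343)) + l(292) = (-163203 + (-33 + 343)) + 292 = (-163203 + 310) + 292 = -162893 + 292 = -162601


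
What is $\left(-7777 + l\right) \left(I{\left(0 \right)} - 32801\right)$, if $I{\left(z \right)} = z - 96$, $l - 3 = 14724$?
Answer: $-228634150$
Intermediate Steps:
$l = 14727$ ($l = 3 + 14724 = 14727$)
$I{\left(z \right)} = -96 + z$ ($I{\left(z \right)} = z - 96 = -96 + z$)
$\left(-7777 + l\right) \left(I{\left(0 \right)} - 32801\right) = \left(-7777 + 14727\right) \left(\left(-96 + 0\right) - 32801\right) = 6950 \left(-96 - 32801\right) = 6950 \left(-32897\right) = -228634150$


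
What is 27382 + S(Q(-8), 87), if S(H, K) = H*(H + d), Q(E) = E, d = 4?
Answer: 27414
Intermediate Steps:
S(H, K) = H*(4 + H) (S(H, K) = H*(H + 4) = H*(4 + H))
27382 + S(Q(-8), 87) = 27382 - 8*(4 - 8) = 27382 - 8*(-4) = 27382 + 32 = 27414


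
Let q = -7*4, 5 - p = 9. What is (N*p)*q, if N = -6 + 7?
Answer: 112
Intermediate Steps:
p = -4 (p = 5 - 1*9 = 5 - 9 = -4)
q = -28
N = 1
(N*p)*q = (1*(-4))*(-28) = -4*(-28) = 112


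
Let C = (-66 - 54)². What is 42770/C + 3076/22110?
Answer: 3299797/1061280 ≈ 3.1093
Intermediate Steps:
C = 14400 (C = (-120)² = 14400)
42770/C + 3076/22110 = 42770/14400 + 3076/22110 = 42770*(1/14400) + 3076*(1/22110) = 4277/1440 + 1538/11055 = 3299797/1061280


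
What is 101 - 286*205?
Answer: -58529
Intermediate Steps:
101 - 286*205 = 101 - 58630 = -58529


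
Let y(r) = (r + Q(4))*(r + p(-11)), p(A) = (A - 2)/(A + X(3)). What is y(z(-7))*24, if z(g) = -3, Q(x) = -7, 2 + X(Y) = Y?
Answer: 408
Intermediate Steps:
X(Y) = -2 + Y
p(A) = (-2 + A)/(1 + A) (p(A) = (A - 2)/(A + (-2 + 3)) = (-2 + A)/(A + 1) = (-2 + A)/(1 + A))
y(r) = (-7 + r)*(13/10 + r) (y(r) = (r - 7)*(r + (-2 - 11)/(1 - 11)) = (-7 + r)*(r - 13/(-10)) = (-7 + r)*(r - 1/10*(-13)) = (-7 + r)*(r + 13/10) = (-7 + r)*(13/10 + r))
y(z(-7))*24 = (-91/10 + (-3)**2 - 57/10*(-3))*24 = (-91/10 + 9 + 171/10)*24 = 17*24 = 408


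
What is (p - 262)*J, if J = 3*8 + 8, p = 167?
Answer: -3040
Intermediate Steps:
J = 32 (J = 24 + 8 = 32)
(p - 262)*J = (167 - 262)*32 = -95*32 = -3040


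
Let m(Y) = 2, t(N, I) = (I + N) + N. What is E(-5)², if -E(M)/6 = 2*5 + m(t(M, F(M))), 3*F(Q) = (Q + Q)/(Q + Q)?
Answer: 5184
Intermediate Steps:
F(Q) = ⅓ (F(Q) = ((Q + Q)/(Q + Q))/3 = ((2*Q)/((2*Q)))/3 = ((2*Q)*(1/(2*Q)))/3 = (⅓)*1 = ⅓)
t(N, I) = I + 2*N
E(M) = -72 (E(M) = -6*(2*5 + 2) = -6*(10 + 2) = -6*12 = -72)
E(-5)² = (-72)² = 5184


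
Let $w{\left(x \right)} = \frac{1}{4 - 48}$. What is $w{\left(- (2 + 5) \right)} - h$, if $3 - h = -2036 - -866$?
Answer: $- \frac{51613}{44} \approx -1173.0$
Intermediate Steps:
$h = 1173$ ($h = 3 - \left(-2036 - -866\right) = 3 - \left(-2036 + 866\right) = 3 - -1170 = 3 + 1170 = 1173$)
$w{\left(x \right)} = - \frac{1}{44}$ ($w{\left(x \right)} = \frac{1}{-44} = - \frac{1}{44}$)
$w{\left(- (2 + 5) \right)} - h = - \frac{1}{44} - 1173 = - \frac{51613}{44}$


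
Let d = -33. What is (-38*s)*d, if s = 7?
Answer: 8778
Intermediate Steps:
(-38*s)*d = -38*7*(-33) = -266*(-33) = 8778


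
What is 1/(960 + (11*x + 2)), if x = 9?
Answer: 1/1061 ≈ 0.00094251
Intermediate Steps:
1/(960 + (11*x + 2)) = 1/(960 + (11*9 + 2)) = 1/(960 + (99 + 2)) = 1/(960 + 101) = 1/1061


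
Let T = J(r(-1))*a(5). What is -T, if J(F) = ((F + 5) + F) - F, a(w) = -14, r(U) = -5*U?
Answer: 140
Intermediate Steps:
J(F) = 5 + F (J(F) = ((5 + F) + F) - F = (5 + 2*F) - F = 5 + F)
T = -140 (T = (5 - 5*(-1))*(-14) = (5 + 5)*(-14) = 10*(-14) = -140)
-T = -1*(-140) = 140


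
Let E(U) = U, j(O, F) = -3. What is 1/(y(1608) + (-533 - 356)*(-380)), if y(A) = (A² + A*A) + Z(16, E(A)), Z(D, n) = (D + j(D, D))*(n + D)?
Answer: 1/5530260 ≈ 1.8082e-7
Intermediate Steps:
Z(D, n) = (-3 + D)*(D + n) (Z(D, n) = (D - 3)*(n + D) = (-3 + D)*(D + n))
y(A) = 208 + 2*A² + 13*A (y(A) = (A² + A*A) + (16² - 3*16 - 3*A + 16*A) = (A² + A²) + (256 - 48 - 3*A + 16*A) = 2*A² + (208 + 13*A) = 208 + 2*A² + 13*A)
1/(y(1608) + (-533 - 356)*(-380)) = 1/((208 + 2*1608² + 13*1608) + (-533 - 356)*(-380)) = 1/((208 + 2*2585664 + 20904) - 889*(-380)) = 1/((208 + 5171328 + 20904) + 337820) = 1/(5192440 + 337820) = 1/5530260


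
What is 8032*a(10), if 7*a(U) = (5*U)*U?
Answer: 4016000/7 ≈ 5.7371e+5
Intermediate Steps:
a(U) = 5*U²/7 (a(U) = ((5*U)*U)/7 = (5*U²)/7 = 5*U²/7)
8032*a(10) = 8032*((5/7)*10²) = 8032*((5/7)*100) = 8032*(500/7) = 4016000/7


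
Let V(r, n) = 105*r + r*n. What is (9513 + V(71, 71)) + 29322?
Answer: 51331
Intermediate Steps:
V(r, n) = 105*r + n*r
(9513 + V(71, 71)) + 29322 = (9513 + 71*(105 + 71)) + 29322 = (9513 + 71*176) + 29322 = (9513 + 12496) + 29322 = 22009 + 29322 = 51331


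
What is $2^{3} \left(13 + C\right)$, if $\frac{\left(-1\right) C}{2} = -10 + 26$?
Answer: $-152$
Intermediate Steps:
$C = -32$ ($C = - 2 \left(-10 + 26\right) = \left(-2\right) 16 = -32$)
$2^{3} \left(13 + C\right) = 2^{3} \left(13 - 32\right) = 8 \left(-19\right) = -152$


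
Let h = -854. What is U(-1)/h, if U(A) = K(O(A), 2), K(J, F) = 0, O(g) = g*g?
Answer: 0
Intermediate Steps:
O(g) = g**2
U(A) = 0
U(-1)/h = 0/(-854) = 0*(-1/854) = 0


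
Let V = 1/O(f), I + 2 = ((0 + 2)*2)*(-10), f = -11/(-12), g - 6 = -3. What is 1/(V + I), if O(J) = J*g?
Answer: -11/458 ≈ -0.024017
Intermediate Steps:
g = 3 (g = 6 - 3 = 3)
f = 11/12 (f = -11*(-1/12) = 11/12 ≈ 0.91667)
O(J) = 3*J (O(J) = J*3 = 3*J)
I = -42 (I = -2 + ((0 + 2)*2)*(-10) = -2 + (2*2)*(-10) = -2 + 4*(-10) = -2 - 40 = -42)
V = 4/11 (V = 1/(3*(11/12)) = 1/(11/4) = 4/11 ≈ 0.36364)
1/(V + I) = 1/(4/11 - 42) = 1/(-458/11) = -11/458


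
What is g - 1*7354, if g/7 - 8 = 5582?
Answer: 31776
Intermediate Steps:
g = 39130 (g = 56 + 7*5582 = 56 + 39074 = 39130)
g - 1*7354 = 39130 - 1*7354 = 39130 - 7354 = 31776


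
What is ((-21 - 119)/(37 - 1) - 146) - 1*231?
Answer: -3428/9 ≈ -380.89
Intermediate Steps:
((-21 - 119)/(37 - 1) - 146) - 1*231 = (-140/36 - 146) - 231 = (-140*1/36 - 146) - 231 = (-35/9 - 146) - 231 = -1349/9 - 231 = -3428/9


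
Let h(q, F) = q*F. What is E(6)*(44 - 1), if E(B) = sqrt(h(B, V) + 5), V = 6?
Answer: 43*sqrt(41) ≈ 275.33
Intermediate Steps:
h(q, F) = F*q
E(B) = sqrt(5 + 6*B) (E(B) = sqrt(6*B + 5) = sqrt(5 + 6*B))
E(6)*(44 - 1) = sqrt(5 + 6*6)*(44 - 1) = sqrt(5 + 36)*43 = sqrt(41)*43 = 43*sqrt(41)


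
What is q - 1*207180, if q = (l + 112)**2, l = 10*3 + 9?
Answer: -184379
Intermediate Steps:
l = 39 (l = 30 + 9 = 39)
q = 22801 (q = (39 + 112)**2 = 151**2 = 22801)
q - 1*207180 = 22801 - 1*207180 = 22801 - 207180 = -184379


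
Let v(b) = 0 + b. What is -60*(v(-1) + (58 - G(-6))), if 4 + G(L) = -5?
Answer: -3960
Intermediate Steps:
G(L) = -9 (G(L) = -4 - 5 = -9)
v(b) = b
-60*(v(-1) + (58 - G(-6))) = -60*(-1 + (58 - 1*(-9))) = -60*(-1 + (58 + 9)) = -60*(-1 + 67) = -60*66 = -3960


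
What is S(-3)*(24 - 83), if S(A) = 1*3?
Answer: -177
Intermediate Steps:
S(A) = 3
S(-3)*(24 - 83) = 3*(24 - 83) = 3*(-59) = -177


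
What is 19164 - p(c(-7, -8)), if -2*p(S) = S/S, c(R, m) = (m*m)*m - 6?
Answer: 38329/2 ≈ 19165.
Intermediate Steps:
c(R, m) = -6 + m³ (c(R, m) = m²*m - 6 = m³ - 6 = -6 + m³)
p(S) = -½ (p(S) = -S/(2*S) = -½*1 = -½)
19164 - p(c(-7, -8)) = 19164 - 1*(-½) = 19164 + ½ = 38329/2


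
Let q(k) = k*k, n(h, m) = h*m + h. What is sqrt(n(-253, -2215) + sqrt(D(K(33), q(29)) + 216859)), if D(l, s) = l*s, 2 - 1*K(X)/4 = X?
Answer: sqrt(560142 + 5*sqrt(4503)) ≈ 748.65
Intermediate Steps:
n(h, m) = h + h*m
q(k) = k**2
K(X) = 8 - 4*X
sqrt(n(-253, -2215) + sqrt(D(K(33), q(29)) + 216859)) = sqrt(-253*(1 - 2215) + sqrt((8 - 4*33)*29**2 + 216859)) = sqrt(-253*(-2214) + sqrt((8 - 132)*841 + 216859)) = sqrt(560142 + sqrt(-124*841 + 216859)) = sqrt(560142 + sqrt(-104284 + 216859)) = sqrt(560142 + sqrt(112575)) = sqrt(560142 + 5*sqrt(4503))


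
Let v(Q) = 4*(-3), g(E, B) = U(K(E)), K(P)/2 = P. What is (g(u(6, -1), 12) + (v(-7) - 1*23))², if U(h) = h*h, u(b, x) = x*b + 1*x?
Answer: 25921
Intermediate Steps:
K(P) = 2*P
u(b, x) = x + b*x (u(b, x) = b*x + x = x + b*x)
U(h) = h²
g(E, B) = 4*E² (g(E, B) = (2*E)² = 4*E²)
v(Q) = -12
(g(u(6, -1), 12) + (v(-7) - 1*23))² = (4*(-(1 + 6))² + (-12 - 1*23))² = (4*(-1*7)² + (-12 - 23))² = (4*(-7)² - 35)² = (4*49 - 35)² = (196 - 35)² = 161² = 25921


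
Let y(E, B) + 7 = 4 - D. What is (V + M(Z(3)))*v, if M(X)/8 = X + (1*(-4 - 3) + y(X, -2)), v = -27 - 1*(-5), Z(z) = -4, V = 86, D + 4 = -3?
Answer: -660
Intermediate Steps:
D = -7 (D = -4 - 3 = -7)
y(E, B) = 4 (y(E, B) = -7 + (4 - 1*(-7)) = -7 + (4 + 7) = -7 + 11 = 4)
v = -22 (v = -27 + 5 = -22)
M(X) = -24 + 8*X (M(X) = 8*(X + (1*(-4 - 3) + 4)) = 8*(X + (1*(-7) + 4)) = 8*(X + (-7 + 4)) = 8*(X - 3) = 8*(-3 + X) = -24 + 8*X)
(V + M(Z(3)))*v = (86 + (-24 + 8*(-4)))*(-22) = (86 + (-24 - 32))*(-22) = (86 - 56)*(-22) = 30*(-22) = -660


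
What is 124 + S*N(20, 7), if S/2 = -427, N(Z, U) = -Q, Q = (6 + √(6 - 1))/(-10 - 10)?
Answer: -661/5 - 427*√5/10 ≈ -227.68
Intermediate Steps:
Q = -3/10 - √5/20 (Q = (6 + √5)/(-20) = (6 + √5)*(-1/20) = -3/10 - √5/20 ≈ -0.41180)
N(Z, U) = 3/10 + √5/20 (N(Z, U) = -(-3/10 - √5/20) = 3/10 + √5/20)
S = -854 (S = 2*(-427) = -854)
124 + S*N(20, 7) = 124 - 854*(3/10 + √5/20) = 124 + (-1281/5 - 427*√5/10) = -661/5 - 427*√5/10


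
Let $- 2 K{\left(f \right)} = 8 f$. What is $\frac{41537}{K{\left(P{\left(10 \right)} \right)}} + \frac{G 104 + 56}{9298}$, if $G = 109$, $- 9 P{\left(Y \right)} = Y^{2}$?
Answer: $\frac{1740228017}{1859600} \approx 935.81$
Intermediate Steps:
$P{\left(Y \right)} = - \frac{Y^{2}}{9}$
$K{\left(f \right)} = - 4 f$ ($K{\left(f \right)} = - \frac{8 f}{2} = - 4 f$)
$\frac{41537}{K{\left(P{\left(10 \right)} \right)}} + \frac{G 104 + 56}{9298} = \frac{41537}{\left(-4\right) \left(- \frac{10^{2}}{9}\right)} + \frac{109 \cdot 104 + 56}{9298} = \frac{41537}{\left(-4\right) \left(\left(- \frac{1}{9}\right) 100\right)} + \left(11336 + 56\right) \frac{1}{9298} = \frac{41537}{\left(-4\right) \left(- \frac{100}{9}\right)} + 11392 \cdot \frac{1}{9298} = \frac{41537}{\frac{400}{9}} + \frac{5696}{4649} = 41537 \cdot \frac{9}{400} + \frac{5696}{4649} = \frac{373833}{400} + \frac{5696}{4649} = \frac{1740228017}{1859600}$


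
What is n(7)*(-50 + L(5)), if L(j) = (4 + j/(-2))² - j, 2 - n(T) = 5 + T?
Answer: 1055/2 ≈ 527.50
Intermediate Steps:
n(T) = -3 - T (n(T) = 2 - (5 + T) = 2 + (-5 - T) = -3 - T)
L(j) = (4 - j/2)² - j (L(j) = (4 + j*(-½))² - j = (4 - j/2)² - j)
n(7)*(-50 + L(5)) = (-3 - 1*7)*(-50 + (-1*5 + (-8 + 5)²/4)) = (-3 - 7)*(-50 + (-5 + (¼)*(-3)²)) = -10*(-50 + (-5 + (¼)*9)) = -10*(-50 + (-5 + 9/4)) = -10*(-50 - 11/4) = -10*(-211/4) = 1055/2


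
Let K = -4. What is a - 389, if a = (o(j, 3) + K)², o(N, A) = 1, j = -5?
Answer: -380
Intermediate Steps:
a = 9 (a = (1 - 4)² = (-3)² = 9)
a - 389 = 9 - 389 = -380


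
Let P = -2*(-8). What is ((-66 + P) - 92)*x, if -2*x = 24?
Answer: 1704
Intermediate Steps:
P = 16
x = -12 (x = -½*24 = -12)
((-66 + P) - 92)*x = ((-66 + 16) - 92)*(-12) = (-50 - 92)*(-12) = -142*(-12) = 1704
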